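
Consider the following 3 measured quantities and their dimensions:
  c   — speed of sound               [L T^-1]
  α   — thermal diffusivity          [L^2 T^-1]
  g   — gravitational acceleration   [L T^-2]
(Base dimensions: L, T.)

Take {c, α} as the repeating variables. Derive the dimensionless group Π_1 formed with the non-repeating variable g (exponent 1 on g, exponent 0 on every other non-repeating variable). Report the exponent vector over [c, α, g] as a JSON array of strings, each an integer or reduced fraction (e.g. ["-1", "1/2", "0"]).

Write exponents as rows L,T / cols c,α,g:
  L: [ 1  2  1]
  T: [-1 -1 -2]
Row reduction gives pivot columns c,α; rank = 2
Repeat: c,α; free: g
RREF:
  r0: [   1    0    3]
  r1: [   0    1   -1]
Fix exponent of g at 1; solve each RREF row for its pivot's exponent:
  r0: exp(c) + (3)·1 = 0 ⇒ exp(c) = -3
  r1: exp(α) + (-1)·1 = 0 ⇒ exp(α) = 1
Π_1 = c^-3 · α · g

["-3", "1", "1"]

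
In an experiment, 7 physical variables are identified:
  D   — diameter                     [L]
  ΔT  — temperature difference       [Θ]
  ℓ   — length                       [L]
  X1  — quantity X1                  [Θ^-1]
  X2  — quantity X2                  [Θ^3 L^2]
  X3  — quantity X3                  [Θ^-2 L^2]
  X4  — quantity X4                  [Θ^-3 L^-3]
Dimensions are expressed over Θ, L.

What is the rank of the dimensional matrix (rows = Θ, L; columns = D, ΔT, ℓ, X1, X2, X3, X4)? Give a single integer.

2

Write exponents as rows Θ,L / cols D,ΔT,ℓ,X1,X2,X3,X4:
  Θ: [ 0  1  0 -1  3 -2 -3]
  L: [ 1  0  1  0  2  2 -3]
Echelon form has 2 nonzero rows (pivots: D,ΔT)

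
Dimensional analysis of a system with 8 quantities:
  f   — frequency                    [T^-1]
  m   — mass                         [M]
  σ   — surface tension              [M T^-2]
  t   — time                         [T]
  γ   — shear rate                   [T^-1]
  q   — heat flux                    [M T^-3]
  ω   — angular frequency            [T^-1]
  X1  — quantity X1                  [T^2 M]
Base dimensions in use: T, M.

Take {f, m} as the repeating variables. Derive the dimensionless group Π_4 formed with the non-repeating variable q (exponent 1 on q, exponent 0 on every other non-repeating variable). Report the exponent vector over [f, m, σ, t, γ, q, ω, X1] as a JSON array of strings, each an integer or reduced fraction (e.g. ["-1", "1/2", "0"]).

["-3", "-1", "0", "0", "0", "1", "0", "0"]

Exponent matrix [T,M] × [f,m,σ,t,γ,q,ω,X1]:
  T: [-1  0 -2  1 -1 -3 -1  2]
  M: [ 0  1  1  0  0  1  0  1]
Echelon form has 2 nonzero rows (pivots: f,m)
Repeat: f,m; free: σ,t,γ,q,ω,X1
RREF:
  r0: [   1    0    2   -1    1    3    1   -2]
  r1: [   0    1    1    0    0    1    0    1]
Fix exponent of q at 1, σ at 0, t at 0, γ at 0, ω at 0, X1 at 0; solve each RREF row for its pivot's exponent:
  r0: exp(f) + (3)·1 = 0 ⇒ exp(f) = -3
  r1: exp(m) + (1)·1 = 0 ⇒ exp(m) = -1
Π_4 = f^-3 · m^-1 · q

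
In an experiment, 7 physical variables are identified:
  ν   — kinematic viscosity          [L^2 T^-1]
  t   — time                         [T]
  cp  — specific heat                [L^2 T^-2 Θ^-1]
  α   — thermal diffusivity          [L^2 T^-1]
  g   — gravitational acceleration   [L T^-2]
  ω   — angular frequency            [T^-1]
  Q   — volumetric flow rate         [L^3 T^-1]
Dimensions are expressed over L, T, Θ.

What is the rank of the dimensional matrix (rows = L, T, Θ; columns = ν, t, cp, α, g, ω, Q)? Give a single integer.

3

Exponent matrix [L,T,Θ] × [ν,t,cp,α,g,ω,Q]:
  L: [ 2  0  2  2  1  0  3]
  T: [-1  1 -2 -1 -2 -1 -1]
  Θ: [ 0  0 -1  0  0  0  0]
RREF → pivots at {ν,t,cp} ⇒ r = 3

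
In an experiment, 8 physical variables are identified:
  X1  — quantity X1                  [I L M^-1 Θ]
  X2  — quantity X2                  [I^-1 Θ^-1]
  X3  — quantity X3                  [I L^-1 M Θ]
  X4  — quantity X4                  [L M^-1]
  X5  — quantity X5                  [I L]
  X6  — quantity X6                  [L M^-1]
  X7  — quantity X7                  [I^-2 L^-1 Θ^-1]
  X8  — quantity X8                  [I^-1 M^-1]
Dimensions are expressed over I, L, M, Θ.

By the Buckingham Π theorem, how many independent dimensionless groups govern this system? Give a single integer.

5

Exponent matrix [I,L,M,Θ] × [X1,X2,X3,X4,X5,X6,X7,X8]:
  I: [ 1 -1  1  0  1  0 -2 -1]
  L: [ 1  0 -1  1  1  1 -1  0]
  M: [-1  0  1 -1  0 -1  0 -1]
  Θ: [ 1 -1  1  0  0  0 -1  0]
Row reduction gives pivot columns X1,X2,X5; rank = 3
Π count = n − r = 8 − 3 = 5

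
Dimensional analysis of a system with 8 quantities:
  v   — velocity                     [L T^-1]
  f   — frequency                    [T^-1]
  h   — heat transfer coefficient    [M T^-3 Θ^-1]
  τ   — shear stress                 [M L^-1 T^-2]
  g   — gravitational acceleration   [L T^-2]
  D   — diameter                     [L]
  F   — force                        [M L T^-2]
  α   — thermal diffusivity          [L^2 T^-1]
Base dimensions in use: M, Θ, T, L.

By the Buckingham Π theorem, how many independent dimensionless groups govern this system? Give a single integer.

Exponent matrix [M,Θ,T,L] × [v,f,h,τ,g,D,F,α]:
  M: [ 0  0  1  1  0  0  1  0]
  Θ: [ 0  0 -1  0  0  0  0  0]
  T: [-1 -1 -3 -2 -2  0 -2 -1]
  L: [ 1  0  0 -1  1  1  1  2]
Echelon form has 4 nonzero rows (pivots: v,f,h,τ)
8 vars − rank 4 = 4 Π groups

4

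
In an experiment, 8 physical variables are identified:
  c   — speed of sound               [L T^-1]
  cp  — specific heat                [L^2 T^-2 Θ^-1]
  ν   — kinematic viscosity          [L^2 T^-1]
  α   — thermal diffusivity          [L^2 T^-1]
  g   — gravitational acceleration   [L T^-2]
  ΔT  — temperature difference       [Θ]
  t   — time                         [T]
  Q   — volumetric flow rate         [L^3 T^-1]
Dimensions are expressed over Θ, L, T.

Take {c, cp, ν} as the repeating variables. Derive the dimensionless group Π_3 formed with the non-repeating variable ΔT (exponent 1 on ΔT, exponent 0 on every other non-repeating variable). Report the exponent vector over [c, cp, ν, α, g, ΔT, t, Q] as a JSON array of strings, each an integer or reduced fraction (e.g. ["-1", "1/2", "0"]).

Write exponents as rows Θ,L,T / cols c,cp,ν,α,g,ΔT,t,Q:
  Θ: [ 0 -1  0  0  0  1  0  0]
  L: [ 1  2  2  2  1  0  0  3]
  T: [-1 -2 -1 -1 -2  0  1 -1]
Row reduction gives pivot columns c,cp,ν; rank = 3
Repeat: c,cp,ν; free: α,g,ΔT,t,Q
RREF:
  r0: [   1    0    0    0    3    2   -2   -1]
  r1: [   0    1    0    0    0   -1    0    0]
  r2: [   0    0    1    1   -1    0    1    2]
Fix exponent of ΔT at 1, α at 0, g at 0, t at 0, Q at 0; solve each RREF row for its pivot's exponent:
  r0: exp(c) + (2)·1 = 0 ⇒ exp(c) = -2
  r1: exp(cp) + (-1)·1 = 0 ⇒ exp(cp) = 1
  r2: exp(ν) + (0)·1 = 0 ⇒ exp(ν) = 0
Π_3 = c^-2 · cp · ΔT

["-2", "1", "0", "0", "0", "1", "0", "0"]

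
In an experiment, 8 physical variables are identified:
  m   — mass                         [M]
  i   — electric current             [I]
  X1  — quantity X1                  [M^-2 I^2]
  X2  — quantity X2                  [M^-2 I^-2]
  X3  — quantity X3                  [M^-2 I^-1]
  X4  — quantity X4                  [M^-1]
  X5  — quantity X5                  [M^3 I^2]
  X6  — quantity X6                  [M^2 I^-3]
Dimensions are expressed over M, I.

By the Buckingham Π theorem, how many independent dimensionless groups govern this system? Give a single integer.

Write exponents as rows M,I / cols m,i,X1,X2,X3,X4,X5,X6:
  M: [ 1  0 -2 -2 -2 -1  3  2]
  I: [ 0  1  2 -2 -1  0  2 -3]
Echelon form has 2 nonzero rows (pivots: m,i)
8 vars − rank 2 = 6 Π groups

6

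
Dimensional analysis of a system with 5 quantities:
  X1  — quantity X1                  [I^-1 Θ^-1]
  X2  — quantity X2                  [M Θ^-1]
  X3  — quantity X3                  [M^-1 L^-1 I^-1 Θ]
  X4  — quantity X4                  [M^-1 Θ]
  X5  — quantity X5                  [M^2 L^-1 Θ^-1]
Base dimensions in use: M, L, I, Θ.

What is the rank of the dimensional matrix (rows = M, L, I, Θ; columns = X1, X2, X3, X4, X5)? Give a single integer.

3

Write exponents as rows M,L,I,Θ / cols X1,X2,X3,X4,X5:
  M: [ 0  1 -1 -1  2]
  L: [ 0  0 -1  0 -1]
  I: [-1  0 -1  0  0]
  Θ: [-1 -1  1  1 -1]
Row reduction gives pivot columns X1,X2,X3; rank = 3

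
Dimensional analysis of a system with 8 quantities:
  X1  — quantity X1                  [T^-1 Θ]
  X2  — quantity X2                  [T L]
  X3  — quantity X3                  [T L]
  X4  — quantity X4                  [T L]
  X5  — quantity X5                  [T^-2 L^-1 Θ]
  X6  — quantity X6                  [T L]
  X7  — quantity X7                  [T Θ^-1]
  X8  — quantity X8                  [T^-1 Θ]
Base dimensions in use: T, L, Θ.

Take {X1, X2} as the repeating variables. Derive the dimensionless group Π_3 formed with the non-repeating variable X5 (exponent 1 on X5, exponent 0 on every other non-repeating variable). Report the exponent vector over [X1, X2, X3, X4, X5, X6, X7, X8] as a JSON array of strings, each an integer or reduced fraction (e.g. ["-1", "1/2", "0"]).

["-1", "1", "0", "0", "1", "0", "0", "0"]

Dimensional matrix (T×L×Θ by X1×X2×X3×X4×X5×X6×X7×X8):
  T: [-1  1  1  1 -2  1  1 -1]
  L: [ 0  1  1  1 -1  1  0  0]
  Θ: [ 1  0  0  0  1  0 -1  1]
Row reduction gives pivot columns X1,X2; rank = 2
Pivot set = {X1,X2}, free = {X3,X4,X5,X6,X7,X8}
RREF:
  r0: [   1    0    0    0    1    0   -1    1]
  r1: [   0    1    1    1   -1    1    0    0]
  r2: [   0    0    0    0    0    0    0    0]
Fix exponent of X5 at 1, X3 at 0, X4 at 0, X6 at 0, X7 at 0, X8 at 0; solve each RREF row for its pivot's exponent:
  r0: exp(X1) + (1)·1 = 0 ⇒ exp(X1) = -1
  r1: exp(X2) + (-1)·1 = 0 ⇒ exp(X2) = 1
Π_3 = X1^-1 · X2 · X5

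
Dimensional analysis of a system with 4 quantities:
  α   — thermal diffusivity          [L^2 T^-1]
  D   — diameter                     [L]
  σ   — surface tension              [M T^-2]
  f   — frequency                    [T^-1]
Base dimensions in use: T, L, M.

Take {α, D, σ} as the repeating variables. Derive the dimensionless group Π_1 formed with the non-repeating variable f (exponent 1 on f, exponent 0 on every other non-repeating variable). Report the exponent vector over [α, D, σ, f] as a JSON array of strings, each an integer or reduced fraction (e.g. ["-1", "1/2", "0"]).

Dimensional matrix (T×L×M by α×D×σ×f):
  T: [-1  0 -2 -1]
  L: [ 2  1  0  0]
  M: [ 0  0  1  0]
Row reduction gives pivot columns α,D,σ; rank = 3
Repeat: α,D,σ; free: f
RREF:
  r0: [   1    0    0    1]
  r1: [   0    1    0   -2]
  r2: [   0    0    1    0]
Fix exponent of f at 1; solve each RREF row for its pivot's exponent:
  r0: exp(α) + (1)·1 = 0 ⇒ exp(α) = -1
  r1: exp(D) + (-2)·1 = 0 ⇒ exp(D) = 2
  r2: exp(σ) + (0)·1 = 0 ⇒ exp(σ) = 0
Π_1 = α^-1 · D^2 · f

["-1", "2", "0", "1"]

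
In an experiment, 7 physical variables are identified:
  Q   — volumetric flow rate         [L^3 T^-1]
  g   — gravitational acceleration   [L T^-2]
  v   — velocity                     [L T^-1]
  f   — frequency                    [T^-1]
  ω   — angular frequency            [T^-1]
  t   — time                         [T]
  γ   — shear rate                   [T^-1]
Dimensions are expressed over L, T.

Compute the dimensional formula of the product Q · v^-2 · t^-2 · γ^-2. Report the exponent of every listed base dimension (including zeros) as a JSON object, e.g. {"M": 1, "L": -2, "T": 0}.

Write exponents as rows L,T / cols Q,g,v,f,ω,t,γ:
  L: [ 3  1  1  0  0  0  0]
  T: [-1 -2 -1 -1 -1  1 -1]
  [L]: (1)·3+(-2)·1+(-2)·0+(-2)·0 = 1
  [T]: (1)·-1+(-2)·-1+(-2)·1+(-2)·-1 = 1
⇒ L T

{"L": 1, "T": 1}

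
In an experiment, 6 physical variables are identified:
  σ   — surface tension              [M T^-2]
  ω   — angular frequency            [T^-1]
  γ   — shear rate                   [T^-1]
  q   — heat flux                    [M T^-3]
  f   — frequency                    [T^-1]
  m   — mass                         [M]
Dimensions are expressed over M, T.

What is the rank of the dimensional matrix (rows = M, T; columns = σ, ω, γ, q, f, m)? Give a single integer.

2

Dimensional matrix (M×T by σ×ω×γ×q×f×m):
  M: [ 1  0  0  1  0  1]
  T: [-2 -1 -1 -3 -1  0]
Row reduction gives pivot columns σ,ω; rank = 2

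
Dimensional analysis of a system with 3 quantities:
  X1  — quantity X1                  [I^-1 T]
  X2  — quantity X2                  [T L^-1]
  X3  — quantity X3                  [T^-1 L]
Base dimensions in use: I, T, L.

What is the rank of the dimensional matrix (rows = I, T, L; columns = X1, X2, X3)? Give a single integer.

2

Write exponents as rows I,T,L / cols X1,X2,X3:
  I: [-1  0  0]
  T: [ 1  1 -1]
  L: [ 0 -1  1]
Row reduction gives pivot columns X1,X2; rank = 2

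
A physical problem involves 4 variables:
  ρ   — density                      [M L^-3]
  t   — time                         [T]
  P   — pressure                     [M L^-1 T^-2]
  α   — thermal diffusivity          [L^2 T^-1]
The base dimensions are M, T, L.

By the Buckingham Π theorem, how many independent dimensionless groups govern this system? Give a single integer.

1

Write exponents as rows M,T,L / cols ρ,t,P,α:
  M: [ 1  0  1  0]
  T: [ 0  1 -2 -1]
  L: [-3  0 -1  2]
RREF → pivots at {ρ,t,P} ⇒ r = 3
Π count = n − r = 4 − 3 = 1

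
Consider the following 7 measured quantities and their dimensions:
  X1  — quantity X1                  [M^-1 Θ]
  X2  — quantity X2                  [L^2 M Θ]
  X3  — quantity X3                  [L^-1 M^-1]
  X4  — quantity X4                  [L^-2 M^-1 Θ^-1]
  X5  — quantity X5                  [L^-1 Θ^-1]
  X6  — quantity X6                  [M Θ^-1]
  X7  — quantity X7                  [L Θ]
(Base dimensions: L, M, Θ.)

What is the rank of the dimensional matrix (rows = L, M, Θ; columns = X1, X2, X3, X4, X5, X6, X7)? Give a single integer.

Dimensional matrix (L×M×Θ by X1×X2×X3×X4×X5×X6×X7):
  L: [ 0  2 -1 -2 -1  0  1]
  M: [-1  1 -1 -1  0  1  0]
  Θ: [ 1  1  0 -1 -1 -1  1]
Row reduction gives pivot columns X1,X2; rank = 2

2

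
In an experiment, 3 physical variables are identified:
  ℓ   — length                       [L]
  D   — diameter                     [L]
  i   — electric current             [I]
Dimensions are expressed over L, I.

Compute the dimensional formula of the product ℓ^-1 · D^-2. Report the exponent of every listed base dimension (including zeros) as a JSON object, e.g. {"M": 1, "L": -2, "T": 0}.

{"L": -3, "I": 0}

Exponent matrix [L,I] × [ℓ,D,i]:
  L: [ 1  1  0]
  I: [ 0  0  1]
  [L]: (-1)·1+(-2)·1 = -3
  [I]: (-1)·0+(-2)·0 = 0
⇒ L^-3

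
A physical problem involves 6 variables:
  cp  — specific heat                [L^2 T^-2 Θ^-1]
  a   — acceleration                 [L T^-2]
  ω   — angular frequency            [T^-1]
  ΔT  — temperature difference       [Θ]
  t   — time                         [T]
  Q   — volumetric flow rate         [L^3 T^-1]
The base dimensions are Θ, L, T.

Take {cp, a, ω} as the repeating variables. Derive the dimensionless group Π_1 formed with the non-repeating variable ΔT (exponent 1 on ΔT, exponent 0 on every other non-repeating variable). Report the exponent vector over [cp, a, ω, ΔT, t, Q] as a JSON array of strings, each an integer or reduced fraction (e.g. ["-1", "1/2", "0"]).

Dimensional matrix (Θ×L×T by cp×a×ω×ΔT×t×Q):
  Θ: [-1  0  0  1  0  0]
  L: [ 2  1  0  0  0  3]
  T: [-2 -2 -1  0  1 -1]
Row reduction gives pivot columns cp,a,ω; rank = 3
Repeat: cp,a,ω; free: ΔT,t,Q
RREF:
  r0: [   1    0    0   -1    0    0]
  r1: [   0    1    0    2    0    3]
  r2: [   0    0    1   -2   -1   -5]
Fix exponent of ΔT at 1, t at 0, Q at 0; solve each RREF row for its pivot's exponent:
  r0: exp(cp) + (-1)·1 = 0 ⇒ exp(cp) = 1
  r1: exp(a) + (2)·1 = 0 ⇒ exp(a) = -2
  r2: exp(ω) + (-2)·1 = 0 ⇒ exp(ω) = 2
Π_1 = cp · a^-2 · ω^2 · ΔT

["1", "-2", "2", "1", "0", "0"]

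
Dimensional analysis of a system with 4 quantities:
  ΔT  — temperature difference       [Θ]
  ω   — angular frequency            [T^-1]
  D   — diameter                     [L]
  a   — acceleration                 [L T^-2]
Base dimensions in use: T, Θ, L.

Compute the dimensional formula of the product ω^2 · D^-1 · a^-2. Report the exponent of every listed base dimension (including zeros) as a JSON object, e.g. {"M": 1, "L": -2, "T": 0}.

Write exponents as rows T,Θ,L / cols ΔT,ω,D,a:
  T: [ 0 -1  0 -2]
  Θ: [ 1  0  0  0]
  L: [ 0  0  1  1]
  [T]: (2)·-1+(-1)·0+(-2)·-2 = 2
  [Θ]: (2)·0+(-1)·0+(-2)·0 = 0
  [L]: (2)·0+(-1)·1+(-2)·1 = -3
⇒ T^2 L^-3

{"T": 2, "Θ": 0, "L": -3}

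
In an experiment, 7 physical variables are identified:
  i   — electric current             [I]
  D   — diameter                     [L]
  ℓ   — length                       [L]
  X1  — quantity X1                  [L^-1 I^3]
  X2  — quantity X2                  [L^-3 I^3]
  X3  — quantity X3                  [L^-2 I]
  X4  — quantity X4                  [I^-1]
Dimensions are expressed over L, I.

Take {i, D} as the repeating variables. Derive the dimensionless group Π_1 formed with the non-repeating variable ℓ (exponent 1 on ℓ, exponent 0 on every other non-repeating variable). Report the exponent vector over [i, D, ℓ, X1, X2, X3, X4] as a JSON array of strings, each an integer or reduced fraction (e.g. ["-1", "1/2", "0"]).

["0", "-1", "1", "0", "0", "0", "0"]

Write exponents as rows L,I / cols i,D,ℓ,X1,X2,X3,X4:
  L: [ 0  1  1 -1 -3 -2  0]
  I: [ 1  0  0  3  3  1 -1]
Row reduction gives pivot columns i,D; rank = 2
Pivot set = {i,D}, free = {ℓ,X1,X2,X3,X4}
RREF:
  r0: [   1    0    0    3    3    1   -1]
  r1: [   0    1    1   -1   -3   -2    0]
Fix exponent of ℓ at 1, X1 at 0, X2 at 0, X3 at 0, X4 at 0; solve each RREF row for its pivot's exponent:
  r0: exp(i) + (0)·1 = 0 ⇒ exp(i) = 0
  r1: exp(D) + (1)·1 = 0 ⇒ exp(D) = -1
Π_1 = D^-1 · ℓ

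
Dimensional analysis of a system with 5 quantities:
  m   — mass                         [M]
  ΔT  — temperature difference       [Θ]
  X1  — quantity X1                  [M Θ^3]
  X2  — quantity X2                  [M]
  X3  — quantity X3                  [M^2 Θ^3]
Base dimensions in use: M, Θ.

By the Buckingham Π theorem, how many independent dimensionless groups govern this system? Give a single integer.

3

Write exponents as rows M,Θ / cols m,ΔT,X1,X2,X3:
  M: [ 1  0  1  1  2]
  Θ: [ 0  1  3  0  3]
Row reduction gives pivot columns m,ΔT; rank = 2
5 vars − rank 2 = 3 Π groups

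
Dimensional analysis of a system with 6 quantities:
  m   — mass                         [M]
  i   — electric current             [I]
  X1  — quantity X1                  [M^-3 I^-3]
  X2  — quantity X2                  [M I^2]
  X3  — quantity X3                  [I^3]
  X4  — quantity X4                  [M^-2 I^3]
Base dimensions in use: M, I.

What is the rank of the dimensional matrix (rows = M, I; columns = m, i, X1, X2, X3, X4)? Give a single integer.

Exponent matrix [M,I] × [m,i,X1,X2,X3,X4]:
  M: [ 1  0 -3  1  0 -2]
  I: [ 0  1 -3  2  3  3]
Row reduction gives pivot columns m,i; rank = 2

2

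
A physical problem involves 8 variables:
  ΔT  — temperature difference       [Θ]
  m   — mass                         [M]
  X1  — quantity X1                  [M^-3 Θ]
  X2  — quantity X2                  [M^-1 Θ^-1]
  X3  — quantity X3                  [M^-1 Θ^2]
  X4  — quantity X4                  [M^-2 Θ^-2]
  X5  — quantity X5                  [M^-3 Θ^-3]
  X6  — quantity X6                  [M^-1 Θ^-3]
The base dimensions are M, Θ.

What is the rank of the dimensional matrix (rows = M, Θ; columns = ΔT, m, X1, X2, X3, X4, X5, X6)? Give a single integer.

2

Dimensional matrix (M×Θ by ΔT×m×X1×X2×X3×X4×X5×X6):
  M: [ 0  1 -3 -1 -1 -2 -3 -1]
  Θ: [ 1  0  1 -1  2 -2 -3 -3]
Echelon form has 2 nonzero rows (pivots: ΔT,m)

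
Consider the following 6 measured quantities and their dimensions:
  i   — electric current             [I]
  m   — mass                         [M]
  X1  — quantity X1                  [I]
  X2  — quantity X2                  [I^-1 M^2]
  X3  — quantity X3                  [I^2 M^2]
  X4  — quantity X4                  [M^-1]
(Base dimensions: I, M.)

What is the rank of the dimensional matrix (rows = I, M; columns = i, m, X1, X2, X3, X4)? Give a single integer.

Write exponents as rows I,M / cols i,m,X1,X2,X3,X4:
  I: [ 1  0  1 -1  2  0]
  M: [ 0  1  0  2  2 -1]
Echelon form has 2 nonzero rows (pivots: i,m)

2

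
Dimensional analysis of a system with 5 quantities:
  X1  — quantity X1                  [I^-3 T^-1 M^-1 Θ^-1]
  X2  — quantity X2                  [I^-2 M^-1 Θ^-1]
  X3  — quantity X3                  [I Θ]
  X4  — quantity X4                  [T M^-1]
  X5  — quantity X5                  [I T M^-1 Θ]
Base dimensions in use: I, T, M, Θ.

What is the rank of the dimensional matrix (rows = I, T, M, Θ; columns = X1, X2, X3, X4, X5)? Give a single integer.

Write exponents as rows I,T,M,Θ / cols X1,X2,X3,X4,X5:
  I: [-3 -2  1  0  1]
  T: [-1  0  0  1  1]
  M: [-1 -1  0 -1 -1]
  Θ: [-1 -1  1  0  1]
Echelon form has 3 nonzero rows (pivots: X1,X2,X3)

3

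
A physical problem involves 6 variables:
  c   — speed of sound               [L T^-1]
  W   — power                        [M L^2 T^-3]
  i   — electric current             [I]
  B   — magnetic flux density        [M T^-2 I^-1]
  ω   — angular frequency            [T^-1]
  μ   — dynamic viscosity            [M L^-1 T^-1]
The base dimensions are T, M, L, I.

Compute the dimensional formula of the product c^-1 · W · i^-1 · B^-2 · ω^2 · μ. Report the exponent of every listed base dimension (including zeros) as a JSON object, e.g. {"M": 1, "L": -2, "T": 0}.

{"T": -1, "M": 0, "L": 0, "I": 1}

Write exponents as rows T,M,L,I / cols c,W,i,B,ω,μ:
  T: [-1 -3  0 -2 -1 -1]
  M: [ 0  1  0  1  0  1]
  L: [ 1  2  0  0  0 -1]
  I: [ 0  0  1 -1  0  0]
  [T]: (-1)·-1+(1)·-3+(-1)·0+(-2)·-2+(2)·-1+(1)·-1 = -1
  [M]: (-1)·0+(1)·1+(-1)·0+(-2)·1+(2)·0+(1)·1 = 0
  [L]: (-1)·1+(1)·2+(-1)·0+(-2)·0+(2)·0+(1)·-1 = 0
  [I]: (-1)·0+(1)·0+(-1)·1+(-2)·-1+(2)·0+(1)·0 = 1
⇒ T^-1 I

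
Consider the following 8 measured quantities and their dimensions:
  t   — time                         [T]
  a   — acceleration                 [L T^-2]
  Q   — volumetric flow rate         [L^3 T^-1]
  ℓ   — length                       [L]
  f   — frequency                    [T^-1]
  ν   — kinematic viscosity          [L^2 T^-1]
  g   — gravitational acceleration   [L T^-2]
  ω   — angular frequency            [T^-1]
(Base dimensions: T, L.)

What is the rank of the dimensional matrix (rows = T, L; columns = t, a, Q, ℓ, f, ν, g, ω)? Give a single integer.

Write exponents as rows T,L / cols t,a,Q,ℓ,f,ν,g,ω:
  T: [ 1 -2 -1  0 -1 -1 -2 -1]
  L: [ 0  1  3  1  0  2  1  0]
RREF → pivots at {t,a} ⇒ r = 2

2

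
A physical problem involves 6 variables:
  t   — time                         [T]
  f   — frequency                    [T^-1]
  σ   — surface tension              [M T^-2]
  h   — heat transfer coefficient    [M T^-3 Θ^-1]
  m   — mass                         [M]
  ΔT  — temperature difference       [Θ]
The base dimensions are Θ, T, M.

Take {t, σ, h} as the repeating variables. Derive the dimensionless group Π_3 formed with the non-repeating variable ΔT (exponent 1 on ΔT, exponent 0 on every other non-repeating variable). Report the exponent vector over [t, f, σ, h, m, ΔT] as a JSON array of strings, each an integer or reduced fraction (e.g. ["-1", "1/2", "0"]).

["1", "0", "-1", "1", "0", "1"]

Write exponents as rows Θ,T,M / cols t,f,σ,h,m,ΔT:
  Θ: [ 0  0  0 -1  0  1]
  T: [ 1 -1 -2 -3  0  0]
  M: [ 0  0  1  1  1  0]
Echelon form has 3 nonzero rows (pivots: t,σ,h)
Repeat: t,σ,h; free: f,m,ΔT
RREF:
  r0: [   1   -1    0    0    2   -1]
  r1: [   0    0    1    0    1    1]
  r2: [   0    0    0    1    0   -1]
Fix exponent of ΔT at 1, f at 0, m at 0; solve each RREF row for its pivot's exponent:
  r0: exp(t) + (-1)·1 = 0 ⇒ exp(t) = 1
  r1: exp(σ) + (1)·1 = 0 ⇒ exp(σ) = -1
  r2: exp(h) + (-1)·1 = 0 ⇒ exp(h) = 1
Π_3 = t · σ^-1 · h · ΔT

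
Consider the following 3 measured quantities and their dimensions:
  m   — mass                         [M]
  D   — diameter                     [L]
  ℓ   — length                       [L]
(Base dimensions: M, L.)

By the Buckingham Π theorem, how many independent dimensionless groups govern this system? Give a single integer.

1

Exponent matrix [M,L] × [m,D,ℓ]:
  M: [ 1  0  0]
  L: [ 0  1  1]
Row reduction gives pivot columns m,D; rank = 2
n=3, r=2 ⇒ 1 dimensionless group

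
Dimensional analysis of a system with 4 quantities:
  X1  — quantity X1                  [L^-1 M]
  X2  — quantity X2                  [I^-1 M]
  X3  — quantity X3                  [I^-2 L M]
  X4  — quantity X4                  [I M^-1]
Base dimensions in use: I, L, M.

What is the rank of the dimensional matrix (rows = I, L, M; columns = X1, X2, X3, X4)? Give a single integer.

2

Exponent matrix [I,L,M] × [X1,X2,X3,X4]:
  I: [ 0 -1 -2  1]
  L: [-1  0  1  0]
  M: [ 1  1  1 -1]
Row reduction gives pivot columns X1,X2; rank = 2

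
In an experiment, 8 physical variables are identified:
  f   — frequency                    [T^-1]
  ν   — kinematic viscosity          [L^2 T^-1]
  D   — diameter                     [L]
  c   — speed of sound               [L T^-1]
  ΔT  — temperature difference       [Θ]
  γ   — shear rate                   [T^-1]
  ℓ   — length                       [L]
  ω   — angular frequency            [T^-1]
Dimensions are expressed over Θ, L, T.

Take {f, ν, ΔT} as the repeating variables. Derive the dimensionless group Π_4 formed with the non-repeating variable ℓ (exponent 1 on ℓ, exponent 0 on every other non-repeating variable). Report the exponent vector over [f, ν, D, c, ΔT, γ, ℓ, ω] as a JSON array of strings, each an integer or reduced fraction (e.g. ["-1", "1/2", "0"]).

Dimensional matrix (Θ×L×T by f×ν×D×c×ΔT×γ×ℓ×ω):
  Θ: [ 0  0  0  0  1  0  0  0]
  L: [ 0  2  1  1  0  0  1  0]
  T: [-1 -1  0 -1  0 -1  0 -1]
RREF → pivots at {f,ν,ΔT} ⇒ r = 3
Repeat: f,ν,ΔT; free: D,c,γ,ℓ,ω
RREF:
  r0: [   1    0 -1/2  1/2    0    1 -1/2    1]
  r1: [   0    1  1/2  1/2    0    0  1/2    0]
  r2: [   0    0    0    0    1    0    0    0]
Fix exponent of ℓ at 1, D at 0, c at 0, γ at 0, ω at 0; solve each RREF row for its pivot's exponent:
  r0: exp(f) + (-1/2)·1 = 0 ⇒ exp(f) = 1/2
  r1: exp(ν) + (1/2)·1 = 0 ⇒ exp(ν) = -1/2
  r2: exp(ΔT) + (0)·1 = 0 ⇒ exp(ΔT) = 0
Π_4 = f^(1/2) · ν^(-1/2) · ℓ

["1/2", "-1/2", "0", "0", "0", "0", "1", "0"]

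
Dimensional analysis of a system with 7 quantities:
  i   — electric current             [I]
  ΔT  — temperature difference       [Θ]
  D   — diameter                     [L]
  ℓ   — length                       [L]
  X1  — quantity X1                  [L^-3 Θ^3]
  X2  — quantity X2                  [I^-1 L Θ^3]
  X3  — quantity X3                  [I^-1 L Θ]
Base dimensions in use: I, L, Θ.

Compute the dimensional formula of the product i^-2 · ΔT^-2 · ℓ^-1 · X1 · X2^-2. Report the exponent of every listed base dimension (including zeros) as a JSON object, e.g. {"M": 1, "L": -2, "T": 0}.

Exponent matrix [I,L,Θ] × [i,ΔT,D,ℓ,X1,X2,X3]:
  I: [ 1  0  0  0  0 -1 -1]
  L: [ 0  0  1  1 -3  1  1]
  Θ: [ 0  1  0  0  3  3  1]
  [I]: (-2)·1+(-2)·0+(-1)·0+(1)·0+(-2)·-1 = 0
  [L]: (-2)·0+(-2)·0+(-1)·1+(1)·-3+(-2)·1 = -6
  [Θ]: (-2)·0+(-2)·1+(-1)·0+(1)·3+(-2)·3 = -5
⇒ L^-6 Θ^-5

{"I": 0, "L": -6, "Θ": -5}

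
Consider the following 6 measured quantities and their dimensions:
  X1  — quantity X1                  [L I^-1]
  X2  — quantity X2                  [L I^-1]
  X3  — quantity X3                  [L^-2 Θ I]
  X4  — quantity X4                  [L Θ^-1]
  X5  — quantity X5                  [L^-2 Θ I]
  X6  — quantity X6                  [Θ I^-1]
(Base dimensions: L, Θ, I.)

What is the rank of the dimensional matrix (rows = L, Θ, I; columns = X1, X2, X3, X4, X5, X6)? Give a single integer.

Write exponents as rows L,Θ,I / cols X1,X2,X3,X4,X5,X6:
  L: [ 1  1 -2  1 -2  0]
  Θ: [ 0  0  1 -1  1  1]
  I: [-1 -1  1  0  1 -1]
Row reduction gives pivot columns X1,X3; rank = 2

2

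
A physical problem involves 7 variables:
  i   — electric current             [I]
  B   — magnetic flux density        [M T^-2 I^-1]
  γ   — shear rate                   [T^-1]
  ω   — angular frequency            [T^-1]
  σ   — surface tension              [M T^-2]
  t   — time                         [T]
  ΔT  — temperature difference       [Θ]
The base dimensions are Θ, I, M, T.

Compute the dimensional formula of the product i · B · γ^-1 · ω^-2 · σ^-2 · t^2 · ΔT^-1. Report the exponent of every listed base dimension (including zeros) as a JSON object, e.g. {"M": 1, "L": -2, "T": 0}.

Exponent matrix [Θ,I,M,T] × [i,B,γ,ω,σ,t,ΔT]:
  Θ: [ 0  0  0  0  0  0  1]
  I: [ 1 -1  0  0  0  0  0]
  M: [ 0  1  0  0  1  0  0]
  T: [ 0 -2 -1 -1 -2  1  0]
  [Θ]: (1)·0+(1)·0+(-1)·0+(-2)·0+(-2)·0+(2)·0+(-1)·1 = -1
  [I]: (1)·1+(1)·-1+(-1)·0+(-2)·0+(-2)·0+(2)·0+(-1)·0 = 0
  [M]: (1)·0+(1)·1+(-1)·0+(-2)·0+(-2)·1+(2)·0+(-1)·0 = -1
  [T]: (1)·0+(1)·-2+(-1)·-1+(-2)·-1+(-2)·-2+(2)·1+(-1)·0 = 7
⇒ Θ^-1 M^-1 T^7

{"Θ": -1, "I": 0, "M": -1, "T": 7}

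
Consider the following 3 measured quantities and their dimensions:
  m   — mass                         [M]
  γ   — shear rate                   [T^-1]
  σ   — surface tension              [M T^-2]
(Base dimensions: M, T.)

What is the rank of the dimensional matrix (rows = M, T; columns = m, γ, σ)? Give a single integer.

Exponent matrix [M,T] × [m,γ,σ]:
  M: [ 1  0  1]
  T: [ 0 -1 -2]
Echelon form has 2 nonzero rows (pivots: m,γ)

2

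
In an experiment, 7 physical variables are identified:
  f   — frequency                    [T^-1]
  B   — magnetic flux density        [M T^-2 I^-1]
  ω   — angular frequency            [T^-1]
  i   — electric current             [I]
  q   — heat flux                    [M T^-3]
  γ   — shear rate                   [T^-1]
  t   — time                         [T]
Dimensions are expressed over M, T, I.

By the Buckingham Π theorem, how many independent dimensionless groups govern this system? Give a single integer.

4

Write exponents as rows M,T,I / cols f,B,ω,i,q,γ,t:
  M: [ 0  1  0  0  1  0  0]
  T: [-1 -2 -1  0 -3 -1  1]
  I: [ 0 -1  0  1  0  0  0]
RREF → pivots at {f,B,i} ⇒ r = 3
7 vars − rank 3 = 4 Π groups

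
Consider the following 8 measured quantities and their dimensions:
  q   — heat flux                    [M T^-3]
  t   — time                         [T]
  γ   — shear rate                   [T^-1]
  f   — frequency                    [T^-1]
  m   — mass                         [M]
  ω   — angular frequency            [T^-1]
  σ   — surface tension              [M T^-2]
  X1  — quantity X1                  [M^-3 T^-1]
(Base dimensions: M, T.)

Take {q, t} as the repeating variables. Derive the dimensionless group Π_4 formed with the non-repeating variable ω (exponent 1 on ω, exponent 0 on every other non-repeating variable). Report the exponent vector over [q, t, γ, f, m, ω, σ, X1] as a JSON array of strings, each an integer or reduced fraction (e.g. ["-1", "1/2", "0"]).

["0", "1", "0", "0", "0", "1", "0", "0"]

Write exponents as rows M,T / cols q,t,γ,f,m,ω,σ,X1:
  M: [ 1  0  0  0  1  0  1 -3]
  T: [-3  1 -1 -1  0 -1 -2 -1]
Row reduction gives pivot columns q,t; rank = 2
Pivot set = {q,t}, free = {γ,f,m,ω,σ,X1}
RREF:
  r0: [   1    0    0    0    1    0    1   -3]
  r1: [   0    1   -1   -1    3   -1    1  -10]
Fix exponent of ω at 1, γ at 0, f at 0, m at 0, σ at 0, X1 at 0; solve each RREF row for its pivot's exponent:
  r0: exp(q) + (0)·1 = 0 ⇒ exp(q) = 0
  r1: exp(t) + (-1)·1 = 0 ⇒ exp(t) = 1
Π_4 = t · ω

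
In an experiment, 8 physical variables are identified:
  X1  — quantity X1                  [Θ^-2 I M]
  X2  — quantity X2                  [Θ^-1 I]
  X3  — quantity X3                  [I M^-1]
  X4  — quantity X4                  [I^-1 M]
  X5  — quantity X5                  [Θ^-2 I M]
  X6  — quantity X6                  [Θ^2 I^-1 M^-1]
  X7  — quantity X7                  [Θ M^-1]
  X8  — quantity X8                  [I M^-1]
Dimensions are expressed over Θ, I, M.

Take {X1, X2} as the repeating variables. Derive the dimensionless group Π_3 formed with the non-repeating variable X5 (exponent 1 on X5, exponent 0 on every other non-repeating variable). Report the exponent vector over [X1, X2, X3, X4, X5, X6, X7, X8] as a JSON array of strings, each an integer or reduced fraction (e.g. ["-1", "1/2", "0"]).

["-1", "0", "0", "0", "1", "0", "0", "0"]

Write exponents as rows Θ,I,M / cols X1,X2,X3,X4,X5,X6,X7,X8:
  Θ: [-2 -1  0  0 -2  2  1  0]
  I: [ 1  1  1 -1  1 -1  0  1]
  M: [ 1  0 -1  1  1 -1 -1 -1]
Echelon form has 2 nonzero rows (pivots: X1,X2)
Pivot set = {X1,X2}, free = {X3,X4,X5,X6,X7,X8}
RREF:
  r0: [   1    0   -1    1    1   -1   -1   -1]
  r1: [   0    1    2   -2    0    0    1    2]
  r2: [   0    0    0    0    0    0    0    0]
Fix exponent of X5 at 1, X3 at 0, X4 at 0, X6 at 0, X7 at 0, X8 at 0; solve each RREF row for its pivot's exponent:
  r0: exp(X1) + (1)·1 = 0 ⇒ exp(X1) = -1
  r1: exp(X2) + (0)·1 = 0 ⇒ exp(X2) = 0
Π_3 = X1^-1 · X5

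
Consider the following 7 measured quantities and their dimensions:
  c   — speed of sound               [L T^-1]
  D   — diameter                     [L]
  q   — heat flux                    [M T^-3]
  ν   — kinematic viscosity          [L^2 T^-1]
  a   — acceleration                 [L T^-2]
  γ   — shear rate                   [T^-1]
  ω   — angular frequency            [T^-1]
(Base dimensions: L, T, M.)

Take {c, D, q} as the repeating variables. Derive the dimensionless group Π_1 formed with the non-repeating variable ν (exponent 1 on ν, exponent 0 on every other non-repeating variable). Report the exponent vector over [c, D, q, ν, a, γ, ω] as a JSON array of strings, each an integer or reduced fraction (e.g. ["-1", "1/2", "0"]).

Write exponents as rows L,T,M / cols c,D,q,ν,a,γ,ω:
  L: [ 1  1  0  2  1  0  0]
  T: [-1  0 -3 -1 -2 -1 -1]
  M: [ 0  0  1  0  0  0  0]
Row reduction gives pivot columns c,D,q; rank = 3
Pivot set = {c,D,q}, free = {ν,a,γ,ω}
RREF:
  r0: [   1    0    0    1    2    1    1]
  r1: [   0    1    0    1   -1   -1   -1]
  r2: [   0    0    1    0    0    0    0]
Fix exponent of ν at 1, a at 0, γ at 0, ω at 0; solve each RREF row for its pivot's exponent:
  r0: exp(c) + (1)·1 = 0 ⇒ exp(c) = -1
  r1: exp(D) + (1)·1 = 0 ⇒ exp(D) = -1
  r2: exp(q) + (0)·1 = 0 ⇒ exp(q) = 0
Π_1 = c^-1 · D^-1 · ν

["-1", "-1", "0", "1", "0", "0", "0"]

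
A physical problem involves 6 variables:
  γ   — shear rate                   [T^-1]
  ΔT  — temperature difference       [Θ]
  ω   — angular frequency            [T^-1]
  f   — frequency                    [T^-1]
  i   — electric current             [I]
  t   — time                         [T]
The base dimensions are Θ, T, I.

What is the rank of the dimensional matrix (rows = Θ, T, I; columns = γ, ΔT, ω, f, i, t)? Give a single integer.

Write exponents as rows Θ,T,I / cols γ,ΔT,ω,f,i,t:
  Θ: [ 0  1  0  0  0  0]
  T: [-1  0 -1 -1  0  1]
  I: [ 0  0  0  0  1  0]
Row reduction gives pivot columns γ,ΔT,i; rank = 3

3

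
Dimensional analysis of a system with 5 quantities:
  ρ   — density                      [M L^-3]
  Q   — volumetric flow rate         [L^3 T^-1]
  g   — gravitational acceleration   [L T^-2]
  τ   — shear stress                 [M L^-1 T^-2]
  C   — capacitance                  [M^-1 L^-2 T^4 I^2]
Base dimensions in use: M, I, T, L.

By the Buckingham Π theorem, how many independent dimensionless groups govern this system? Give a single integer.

Exponent matrix [M,I,T,L] × [ρ,Q,g,τ,C]:
  M: [ 1  0  0  1 -1]
  I: [ 0  0  0  0  2]
  T: [ 0 -1 -2 -2  4]
  L: [-3  3  1 -1 -2]
RREF → pivots at {ρ,Q,g,C} ⇒ r = 4
Π count = n − r = 5 − 4 = 1

1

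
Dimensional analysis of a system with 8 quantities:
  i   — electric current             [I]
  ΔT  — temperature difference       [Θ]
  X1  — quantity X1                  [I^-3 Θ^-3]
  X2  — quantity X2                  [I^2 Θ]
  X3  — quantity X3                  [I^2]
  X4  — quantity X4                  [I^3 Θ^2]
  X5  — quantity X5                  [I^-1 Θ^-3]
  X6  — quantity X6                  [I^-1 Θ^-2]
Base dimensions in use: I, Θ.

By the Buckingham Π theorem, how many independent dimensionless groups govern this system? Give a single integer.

6

Write exponents as rows I,Θ / cols i,ΔT,X1,X2,X3,X4,X5,X6:
  I: [ 1  0 -3  2  2  3 -1 -1]
  Θ: [ 0  1 -3  1  0  2 -3 -2]
Echelon form has 2 nonzero rows (pivots: i,ΔT)
n=8, r=2 ⇒ 6 dimensionless groups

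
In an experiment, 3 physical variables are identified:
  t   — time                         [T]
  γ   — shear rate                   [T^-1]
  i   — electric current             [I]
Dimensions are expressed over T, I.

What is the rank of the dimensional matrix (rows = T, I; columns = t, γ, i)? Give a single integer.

Exponent matrix [T,I] × [t,γ,i]:
  T: [ 1 -1  0]
  I: [ 0  0  1]
RREF → pivots at {t,i} ⇒ r = 2

2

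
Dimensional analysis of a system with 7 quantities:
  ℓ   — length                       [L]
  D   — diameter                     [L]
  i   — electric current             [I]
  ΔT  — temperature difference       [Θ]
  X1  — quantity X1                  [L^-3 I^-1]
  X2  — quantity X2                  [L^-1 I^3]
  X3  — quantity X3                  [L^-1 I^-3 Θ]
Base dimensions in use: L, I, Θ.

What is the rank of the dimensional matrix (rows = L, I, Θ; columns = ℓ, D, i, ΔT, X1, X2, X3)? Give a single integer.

Exponent matrix [L,I,Θ] × [ℓ,D,i,ΔT,X1,X2,X3]:
  L: [ 1  1  0  0 -3 -1 -1]
  I: [ 0  0  1  0 -1  3 -3]
  Θ: [ 0  0  0  1  0  0  1]
Row reduction gives pivot columns ℓ,i,ΔT; rank = 3

3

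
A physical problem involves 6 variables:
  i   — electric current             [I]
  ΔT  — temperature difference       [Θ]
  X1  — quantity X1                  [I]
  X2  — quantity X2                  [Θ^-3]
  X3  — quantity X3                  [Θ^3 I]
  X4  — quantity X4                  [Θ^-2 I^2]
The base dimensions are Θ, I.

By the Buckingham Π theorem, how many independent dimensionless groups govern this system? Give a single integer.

Write exponents as rows Θ,I / cols i,ΔT,X1,X2,X3,X4:
  Θ: [ 0  1  0 -3  3 -2]
  I: [ 1  0  1  0  1  2]
Row reduction gives pivot columns i,ΔT; rank = 2
Π count = n − r = 6 − 2 = 4

4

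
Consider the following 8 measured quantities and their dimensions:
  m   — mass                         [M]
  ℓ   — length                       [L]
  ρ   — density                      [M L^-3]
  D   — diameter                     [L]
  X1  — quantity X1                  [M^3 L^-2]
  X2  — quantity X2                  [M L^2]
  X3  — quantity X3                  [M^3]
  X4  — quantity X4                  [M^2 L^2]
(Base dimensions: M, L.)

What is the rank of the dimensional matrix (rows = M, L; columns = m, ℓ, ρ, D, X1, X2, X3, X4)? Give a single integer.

Write exponents as rows M,L / cols m,ℓ,ρ,D,X1,X2,X3,X4:
  M: [ 1  0  1  0  3  1  3  2]
  L: [ 0  1 -3  1 -2  2  0  2]
RREF → pivots at {m,ℓ} ⇒ r = 2

2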